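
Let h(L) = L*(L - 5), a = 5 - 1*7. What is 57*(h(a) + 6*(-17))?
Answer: -5016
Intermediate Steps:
a = -2 (a = 5 - 7 = -2)
h(L) = L*(-5 + L)
57*(h(a) + 6*(-17)) = 57*(-2*(-5 - 2) + 6*(-17)) = 57*(-2*(-7) - 102) = 57*(14 - 102) = 57*(-88) = -5016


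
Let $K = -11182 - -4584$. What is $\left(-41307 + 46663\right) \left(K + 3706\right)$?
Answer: $-15489552$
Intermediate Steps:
$K = -6598$ ($K = -11182 + 4584 = -6598$)
$\left(-41307 + 46663\right) \left(K + 3706\right) = \left(-41307 + 46663\right) \left(-6598 + 3706\right) = 5356 \left(-2892\right) = -15489552$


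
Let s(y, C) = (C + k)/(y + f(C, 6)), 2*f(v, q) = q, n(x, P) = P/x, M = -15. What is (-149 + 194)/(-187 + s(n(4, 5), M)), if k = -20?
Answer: -765/3319 ≈ -0.23049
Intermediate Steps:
f(v, q) = q/2
s(y, C) = (-20 + C)/(3 + y) (s(y, C) = (C - 20)/(y + (½)*6) = (-20 + C)/(y + 3) = (-20 + C)/(3 + y))
(-149 + 194)/(-187 + s(n(4, 5), M)) = (-149 + 194)/(-187 + (-20 - 15)/(3 + 5/4)) = 45/(-187 - 35/(3 + 5*(¼))) = 45/(-187 - 35/(3 + 5/4)) = 45/(-187 - 35/(17/4)) = 45/(-187 + (4/17)*(-35)) = 45/(-187 - 140/17) = 45/(-3319/17) = 45*(-17/3319) = -765/3319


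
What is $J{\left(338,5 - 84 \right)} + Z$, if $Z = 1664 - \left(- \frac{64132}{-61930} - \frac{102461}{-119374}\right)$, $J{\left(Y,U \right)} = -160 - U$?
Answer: $\frac{5844425833981}{3696415910} \approx 1581.1$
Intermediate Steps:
$Z = \frac{6143835522691}{3696415910}$ ($Z = 1664 - \left(\left(-64132\right) \left(- \frac{1}{61930}\right) - - \frac{102461}{119374}\right) = 1664 - \left(\frac{32066}{30965} + \frac{102461}{119374}\right) = 1664 - \frac{7000551549}{3696415910} = \frac{6143835522691}{3696415910} \approx 1662.1$)
$J{\left(338,5 - 84 \right)} + Z = \left(-160 - \left(5 - 84\right)\right) + \frac{6143835522691}{3696415910} = \left(-160 - -79\right) + \frac{6143835522691}{3696415910} = \left(-160 + 79\right) + \frac{6143835522691}{3696415910} = -81 + \frac{6143835522691}{3696415910} = \frac{5844425833981}{3696415910}$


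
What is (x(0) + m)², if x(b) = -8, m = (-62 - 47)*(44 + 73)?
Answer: 162843121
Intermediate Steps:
m = -12753 (m = -109*117 = -12753)
(x(0) + m)² = (-8 - 12753)² = (-12761)² = 162843121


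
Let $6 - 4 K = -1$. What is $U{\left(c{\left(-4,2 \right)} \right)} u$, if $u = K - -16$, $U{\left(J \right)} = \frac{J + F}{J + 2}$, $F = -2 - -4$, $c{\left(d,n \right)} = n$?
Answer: $\frac{71}{4} \approx 17.75$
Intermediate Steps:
$K = \frac{7}{4}$ ($K = \frac{3}{2} - - \frac{1}{4} = \frac{3}{2} + \frac{1}{4} = \frac{7}{4} \approx 1.75$)
$F = 2$ ($F = -2 + 4 = 2$)
$U{\left(J \right)} = 1$ ($U{\left(J \right)} = \frac{J + 2}{J + 2} = \frac{2 + J}{2 + J} = 1$)
$u = \frac{71}{4}$ ($u = \frac{7}{4} - -16 = \frac{7}{4} + 16 = \frac{71}{4} \approx 17.75$)
$U{\left(c{\left(-4,2 \right)} \right)} u = 1 \cdot \frac{71}{4} = \frac{71}{4}$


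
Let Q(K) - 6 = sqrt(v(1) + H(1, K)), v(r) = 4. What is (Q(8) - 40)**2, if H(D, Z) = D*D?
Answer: (34 - sqrt(5))**2 ≈ 1008.9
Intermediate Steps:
H(D, Z) = D**2
Q(K) = 6 + sqrt(5) (Q(K) = 6 + sqrt(4 + 1**2) = 6 + sqrt(4 + 1) = 6 + sqrt(5))
(Q(8) - 40)**2 = ((6 + sqrt(5)) - 40)**2 = (-34 + sqrt(5))**2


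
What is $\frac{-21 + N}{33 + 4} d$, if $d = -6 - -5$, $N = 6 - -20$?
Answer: $- \frac{5}{37} \approx -0.13514$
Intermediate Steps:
$N = 26$ ($N = 6 + 20 = 26$)
$d = -1$ ($d = -6 + 5 = -1$)
$\frac{-21 + N}{33 + 4} d = \frac{-21 + 26}{33 + 4} \left(-1\right) = \frac{1}{37} \cdot 5 \left(-1\right) = \frac{5}{37} \left(-1\right) = - \frac{5}{37}$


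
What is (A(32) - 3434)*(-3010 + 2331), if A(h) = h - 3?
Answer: 2311995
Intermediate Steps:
A(h) = -3 + h
(A(32) - 3434)*(-3010 + 2331) = ((-3 + 32) - 3434)*(-3010 + 2331) = (29 - 3434)*(-679) = -3405*(-679) = 2311995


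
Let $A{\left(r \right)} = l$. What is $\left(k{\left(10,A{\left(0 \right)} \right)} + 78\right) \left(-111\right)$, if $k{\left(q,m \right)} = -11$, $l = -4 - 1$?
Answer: $-7437$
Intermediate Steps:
$l = -5$ ($l = -4 - 1 = -5$)
$A{\left(r \right)} = -5$
$\left(k{\left(10,A{\left(0 \right)} \right)} + 78\right) \left(-111\right) = \left(-11 + 78\right) \left(-111\right) = 67 \left(-111\right) = -7437$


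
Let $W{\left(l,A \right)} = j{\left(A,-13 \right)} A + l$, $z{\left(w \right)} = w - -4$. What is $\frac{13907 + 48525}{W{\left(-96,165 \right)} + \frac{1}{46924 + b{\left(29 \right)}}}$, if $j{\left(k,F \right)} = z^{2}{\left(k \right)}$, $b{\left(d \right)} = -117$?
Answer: $\frac{730563656}{55144134121} \approx 0.013248$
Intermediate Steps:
$z{\left(w \right)} = 4 + w$ ($z{\left(w \right)} = w + 4 = 4 + w$)
$j{\left(k,F \right)} = \left(4 + k\right)^{2}$
$W{\left(l,A \right)} = l + A \left(4 + A\right)^{2}$ ($W{\left(l,A \right)} = \left(4 + A\right)^{2} A + l = A \left(4 + A\right)^{2} + l = l + A \left(4 + A\right)^{2}$)
$\frac{13907 + 48525}{W{\left(-96,165 \right)} + \frac{1}{46924 + b{\left(29 \right)}}} = \frac{13907 + 48525}{\left(-96 + 165 \left(4 + 165\right)^{2}\right) + \frac{1}{46924 - 117}} = \frac{62432}{\left(-96 + 165 \cdot 169^{2}\right) + \frac{1}{46807}} = \frac{62432}{\left(-96 + 165 \cdot 28561\right) + \frac{1}{46807}} = \frac{62432}{\left(-96 + 4712565\right) + \frac{1}{46807}} = \frac{62432}{4712469 + \frac{1}{46807}} = \frac{62432}{\frac{220576536484}{46807}} = 62432 \cdot \frac{46807}{220576536484} = \frac{730563656}{55144134121}$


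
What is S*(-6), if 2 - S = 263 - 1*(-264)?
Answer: 3150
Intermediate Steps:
S = -525 (S = 2 - (263 - 1*(-264)) = 2 - (263 + 264) = 2 - 1*527 = 2 - 527 = -525)
S*(-6) = -525*(-6) = 3150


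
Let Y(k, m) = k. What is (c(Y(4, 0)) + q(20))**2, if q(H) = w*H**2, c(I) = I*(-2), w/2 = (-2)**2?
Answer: 10188864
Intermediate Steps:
w = 8 (w = 2*(-2)**2 = 2*4 = 8)
c(I) = -2*I
q(H) = 8*H**2
(c(Y(4, 0)) + q(20))**2 = (-2*4 + 8*20**2)**2 = (-8 + 8*400)**2 = (-8 + 3200)**2 = 3192**2 = 10188864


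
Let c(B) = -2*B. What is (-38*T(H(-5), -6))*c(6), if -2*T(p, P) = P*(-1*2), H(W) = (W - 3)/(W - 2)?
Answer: -2736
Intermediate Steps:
H(W) = (-3 + W)/(-2 + W)
T(p, P) = P (T(p, P) = -P*(-1*2)/2 = -P*(-2)/2 = -(-1)*P = P)
(-38*T(H(-5), -6))*c(6) = (-38*(-6))*(-2*6) = 228*(-12) = -2736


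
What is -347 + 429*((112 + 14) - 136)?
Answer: -4637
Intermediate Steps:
-347 + 429*((112 + 14) - 136) = -347 + 429*(126 - 136) = -347 + 429*(-10) = -347 - 4290 = -4637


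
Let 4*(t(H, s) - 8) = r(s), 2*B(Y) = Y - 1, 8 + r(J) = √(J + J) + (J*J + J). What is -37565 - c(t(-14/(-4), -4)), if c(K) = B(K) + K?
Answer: -37578 - 3*I*√2/4 ≈ -37578.0 - 1.0607*I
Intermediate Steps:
r(J) = -8 + J + J² + √2*√J (r(J) = -8 + (√(J + J) + (J*J + J)) = -8 + (√(2*J) + (J² + J)) = -8 + (√2*√J + (J + J²)) = -8 + (J + J² + √2*√J) = -8 + J + J² + √2*√J)
B(Y) = -½ + Y/2 (B(Y) = (Y - 1)/2 = (-1 + Y)/2 = -½ + Y/2)
t(H, s) = 6 + s/4 + s²/4 + √2*√s/4 (t(H, s) = 8 + (-8 + s + s² + √2*√s)/4 = 8 + (-2 + s/4 + s²/4 + √2*√s/4) = 6 + s/4 + s²/4 + √2*√s/4)
c(K) = -½ + 3*K/2 (c(K) = (-½ + K/2) + K = -½ + 3*K/2)
-37565 - c(t(-14/(-4), -4)) = -37565 - (-½ + 3*(6 + (¼)*(-4) + (¼)*(-4)² + √2*√(-4)/4)/2) = -37565 - (-½ + 3*(6 - 1 + (¼)*16 + √2*(2*I)/4)/2) = -37565 - (-½ + 3*(6 - 1 + 4 + I*√2/2)/2) = -37565 - (-½ + 3*(9 + I*√2/2)/2) = -37565 - (-½ + (27/2 + 3*I*√2/4)) = -37565 - (13 + 3*I*√2/4) = -37565 + (-13 - 3*I*√2/4) = -37578 - 3*I*√2/4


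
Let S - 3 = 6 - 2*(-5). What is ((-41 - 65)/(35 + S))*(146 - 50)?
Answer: -1696/9 ≈ -188.44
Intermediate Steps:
S = 19 (S = 3 + (6 - 2*(-5)) = 3 + (6 + 10) = 3 + 16 = 19)
((-41 - 65)/(35 + S))*(146 - 50) = ((-41 - 65)/(35 + 19))*(146 - 50) = -106/54*96 = -106*1/54*96 = -53/27*96 = -1696/9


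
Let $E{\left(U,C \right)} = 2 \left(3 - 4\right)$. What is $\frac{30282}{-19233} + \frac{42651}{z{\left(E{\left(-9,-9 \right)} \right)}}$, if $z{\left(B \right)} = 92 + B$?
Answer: $\frac{30280789}{64110} \approx 472.33$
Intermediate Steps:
$E{\left(U,C \right)} = -2$ ($E{\left(U,C \right)} = 2 \left(-1\right) = -2$)
$\frac{30282}{-19233} + \frac{42651}{z{\left(E{\left(-9,-9 \right)} \right)}} = \frac{30282}{-19233} + \frac{42651}{92 - 2} = 30282 \left(- \frac{1}{19233}\right) + \frac{42651}{90} = - \frac{10094}{6411} + 42651 \cdot \frac{1}{90} = - \frac{10094}{6411} + \frac{4739}{10} = \frac{30280789}{64110}$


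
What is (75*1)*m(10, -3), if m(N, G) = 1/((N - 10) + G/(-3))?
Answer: 75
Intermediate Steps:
m(N, G) = 1/(-10 + N - G/3) (m(N, G) = 1/((-10 + N) + G*(-⅓)) = 1/((-10 + N) - G/3) = 1/(-10 + N - G/3))
(75*1)*m(10, -3) = (75*1)*(-3/(30 - 3 - 3*10)) = 75*(-3/(30 - 3 - 30)) = 75*(-3/(-3)) = 75*(-3*(-⅓)) = 75*1 = 75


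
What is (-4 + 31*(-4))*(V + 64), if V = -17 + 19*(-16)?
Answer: 32896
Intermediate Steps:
V = -321 (V = -17 - 304 = -321)
(-4 + 31*(-4))*(V + 64) = (-4 + 31*(-4))*(-321 + 64) = (-4 - 124)*(-257) = -128*(-257) = 32896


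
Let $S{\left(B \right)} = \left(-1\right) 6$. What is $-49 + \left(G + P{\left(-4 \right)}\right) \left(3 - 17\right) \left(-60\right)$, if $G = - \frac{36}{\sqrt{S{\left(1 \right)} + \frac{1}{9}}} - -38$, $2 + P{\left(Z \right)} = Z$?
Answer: $26831 + \frac{90720 i \sqrt{53}}{53} \approx 26831.0 + 12461.0 i$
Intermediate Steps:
$P{\left(Z \right)} = -2 + Z$
$S{\left(B \right)} = -6$
$G = 38 + \frac{108 i \sqrt{53}}{53}$ ($G = - \frac{36}{\sqrt{-6 + \frac{1}{9}}} - -38 = - \frac{36}{\sqrt{-6 + \frac{1}{9}}} + 38 = - \frac{36}{\sqrt{- \frac{53}{9}}} + 38 = - \frac{36}{\frac{1}{3} i \sqrt{53}} + 38 = - 36 \left(- \frac{3 i \sqrt{53}}{53}\right) + 38 = \frac{108 i \sqrt{53}}{53} + 38 = 38 + \frac{108 i \sqrt{53}}{53} \approx 38.0 + 14.835 i$)
$-49 + \left(G + P{\left(-4 \right)}\right) \left(3 - 17\right) \left(-60\right) = -49 + \left(\left(38 + \frac{108 i \sqrt{53}}{53}\right) - 6\right) \left(3 - 17\right) \left(-60\right) = -49 + \left(\left(38 + \frac{108 i \sqrt{53}}{53}\right) - 6\right) \left(-14\right) \left(-60\right) = -49 + \left(32 + \frac{108 i \sqrt{53}}{53}\right) \left(-14\right) \left(-60\right) = -49 + \left(-448 - \frac{1512 i \sqrt{53}}{53}\right) \left(-60\right) = -49 + \left(26880 + \frac{90720 i \sqrt{53}}{53}\right) = 26831 + \frac{90720 i \sqrt{53}}{53}$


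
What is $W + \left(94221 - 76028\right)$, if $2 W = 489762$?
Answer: $263074$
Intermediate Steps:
$W = 244881$ ($W = \frac{1}{2} \cdot 489762 = 244881$)
$W + \left(94221 - 76028\right) = 244881 + \left(94221 - 76028\right) = 244881 + 18193 = 263074$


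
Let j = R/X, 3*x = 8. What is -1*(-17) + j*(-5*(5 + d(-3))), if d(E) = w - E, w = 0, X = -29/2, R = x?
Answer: 2119/87 ≈ 24.356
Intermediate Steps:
x = 8/3 (x = (⅓)*8 = 8/3 ≈ 2.6667)
R = 8/3 ≈ 2.6667
X = -29/2 (X = -29*½ = -29/2 ≈ -14.500)
d(E) = -E (d(E) = 0 - E = -E)
j = -16/87 (j = 8/(3*(-29/2)) = (8/3)*(-2/29) = -16/87 ≈ -0.18391)
-1*(-17) + j*(-5*(5 + d(-3))) = -1*(-17) - (-80)*(5 - 1*(-3))/87 = 17 - (-80)*(5 + 3)/87 = 17 - (-80)*8/87 = 17 - 16/87*(-40) = 17 + 640/87 = 2119/87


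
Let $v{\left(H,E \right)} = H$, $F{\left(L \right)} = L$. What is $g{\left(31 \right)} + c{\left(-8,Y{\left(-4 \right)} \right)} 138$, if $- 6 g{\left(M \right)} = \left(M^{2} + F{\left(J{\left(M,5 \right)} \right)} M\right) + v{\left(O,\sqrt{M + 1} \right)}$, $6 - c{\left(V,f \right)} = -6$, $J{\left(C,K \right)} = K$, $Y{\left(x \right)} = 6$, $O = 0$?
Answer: $1470$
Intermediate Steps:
$c{\left(V,f \right)} = 12$ ($c{\left(V,f \right)} = 6 - -6 = 6 + 6 = 12$)
$g{\left(M \right)} = - \frac{5 M}{6} - \frac{M^{2}}{6}$ ($g{\left(M \right)} = - \frac{\left(M^{2} + 5 M\right) + 0}{6} = - \frac{M^{2} + 5 M}{6} = - \frac{5 M}{6} - \frac{M^{2}}{6}$)
$g{\left(31 \right)} + c{\left(-8,Y{\left(-4 \right)} \right)} 138 = \frac{1}{6} \cdot 31 \left(-5 - 31\right) + 12 \cdot 138 = \frac{1}{6} \cdot 31 \left(-5 - 31\right) + 1656 = \frac{1}{6} \cdot 31 \left(-36\right) + 1656 = -186 + 1656 = 1470$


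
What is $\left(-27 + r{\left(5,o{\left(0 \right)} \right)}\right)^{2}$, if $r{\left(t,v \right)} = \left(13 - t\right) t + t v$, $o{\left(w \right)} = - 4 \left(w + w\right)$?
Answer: $169$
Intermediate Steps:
$o{\left(w \right)} = - 8 w$ ($o{\left(w \right)} = - 4 \cdot 2 w = - 8 w$)
$r{\left(t,v \right)} = t v + t \left(13 - t\right)$ ($r{\left(t,v \right)} = t \left(13 - t\right) + t v = t v + t \left(13 - t\right)$)
$\left(-27 + r{\left(5,o{\left(0 \right)} \right)}\right)^{2} = \left(-27 + 5 \left(13 - 0 - 5\right)\right)^{2} = \left(-27 + 5 \left(13 + 0 - 5\right)\right)^{2} = \left(-27 + 5 \cdot 8\right)^{2} = \left(-27 + 40\right)^{2} = 13^{2} = 169$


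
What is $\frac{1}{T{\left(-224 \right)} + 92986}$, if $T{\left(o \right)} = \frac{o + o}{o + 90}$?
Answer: $\frac{67}{6230286} \approx 1.0754 \cdot 10^{-5}$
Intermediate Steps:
$T{\left(o \right)} = \frac{2 o}{90 + o}$
$\frac{1}{T{\left(-224 \right)} + 92986} = \frac{1}{2 \left(-224\right) \frac{1}{90 - 224} + 92986} = \frac{1}{2 \left(-224\right) \frac{1}{-134} + 92986} = \frac{1}{2 \left(-224\right) \left(- \frac{1}{134}\right) + 92986} = \frac{1}{\frac{224}{67} + 92986} = \frac{1}{\frac{6230286}{67}} = \frac{67}{6230286}$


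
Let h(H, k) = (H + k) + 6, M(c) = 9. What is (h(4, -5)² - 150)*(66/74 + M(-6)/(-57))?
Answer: -64500/703 ≈ -91.750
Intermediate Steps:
h(H, k) = 6 + H + k
(h(4, -5)² - 150)*(66/74 + M(-6)/(-57)) = ((6 + 4 - 5)² - 150)*(66/74 + 9/(-57)) = (5² - 150)*(66*(1/74) + 9*(-1/57)) = (25 - 150)*(33/37 - 3/19) = -125*516/703 = -64500/703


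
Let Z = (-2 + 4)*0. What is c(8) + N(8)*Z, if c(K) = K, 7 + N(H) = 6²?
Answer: 8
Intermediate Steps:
N(H) = 29 (N(H) = -7 + 6² = -7 + 36 = 29)
Z = 0 (Z = 2*0 = 0)
c(8) + N(8)*Z = 8 + 29*0 = 8 + 0 = 8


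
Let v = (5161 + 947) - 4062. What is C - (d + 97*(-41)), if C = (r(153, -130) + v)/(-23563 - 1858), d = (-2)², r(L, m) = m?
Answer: 100995717/25421 ≈ 3972.9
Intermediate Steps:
v = 2046 (v = 6108 - 4062 = 2046)
d = 4
C = -1916/25421 (C = (-130 + 2046)/(-23563 - 1858) = 1916/(-25421) = 1916*(-1/25421) = -1916/25421 ≈ -0.075371)
C - (d + 97*(-41)) = -1916/25421 - (4 + 97*(-41)) = -1916/25421 - (4 - 3977) = -1916/25421 - 1*(-3973) = -1916/25421 + 3973 = 100995717/25421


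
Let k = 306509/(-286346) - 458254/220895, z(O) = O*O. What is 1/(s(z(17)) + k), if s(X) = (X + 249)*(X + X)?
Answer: 63252399670/19669020285476441 ≈ 3.2158e-6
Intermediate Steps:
z(O) = O**2
k = -198925505439/63252399670 (k = 306509*(-1/286346) - 458254*1/220895 = -306509/286346 - 458254/220895 = -198925505439/63252399670 ≈ -3.1449)
s(X) = 2*X*(249 + X) (s(X) = (249 + X)*(2*X) = 2*X*(249 + X))
1/(s(z(17)) + k) = 1/(2*17**2*(249 + 17**2) - 198925505439/63252399670) = 1/(2*289*(249 + 289) - 198925505439/63252399670) = 1/(2*289*538 - 198925505439/63252399670) = 1/(310964 - 198925505439/63252399670) = 1/(19669020285476441/63252399670) = 63252399670/19669020285476441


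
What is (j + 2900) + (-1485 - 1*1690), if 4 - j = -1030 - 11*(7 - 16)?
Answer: 660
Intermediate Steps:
j = 935 (j = 4 - (-1030 - 11*(7 - 16)) = 4 - (-1030 - 11*(-9)) = 4 - (-1030 + 99) = 4 - 1*(-931) = 4 + 931 = 935)
(j + 2900) + (-1485 - 1*1690) = (935 + 2900) + (-1485 - 1*1690) = 3835 + (-1485 - 1690) = 3835 - 3175 = 660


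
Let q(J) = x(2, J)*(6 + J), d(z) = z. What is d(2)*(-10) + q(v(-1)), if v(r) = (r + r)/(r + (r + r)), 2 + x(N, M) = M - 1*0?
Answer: -260/9 ≈ -28.889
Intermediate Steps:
x(N, M) = -2 + M (x(N, M) = -2 + (M - 1*0) = -2 + (M + 0) = -2 + M)
v(r) = 2/3 (v(r) = (2*r)/(r + 2*r) = (2*r)/((3*r)) = (2*r)*(1/(3*r)) = 2/3)
q(J) = (-2 + J)*(6 + J)
d(2)*(-10) + q(v(-1)) = 2*(-10) + (-2 + 2/3)*(6 + 2/3) = -20 - 4/3*20/3 = -20 - 80/9 = -260/9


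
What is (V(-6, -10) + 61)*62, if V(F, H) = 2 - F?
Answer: 4278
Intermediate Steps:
(V(-6, -10) + 61)*62 = ((2 - 1*(-6)) + 61)*62 = ((2 + 6) + 61)*62 = (8 + 61)*62 = 69*62 = 4278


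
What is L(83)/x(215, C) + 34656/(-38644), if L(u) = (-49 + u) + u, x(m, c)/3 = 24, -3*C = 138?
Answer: 56281/77288 ≈ 0.72820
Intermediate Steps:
C = -46 (C = -1/3*138 = -46)
x(m, c) = 72 (x(m, c) = 3*24 = 72)
L(u) = -49 + 2*u
L(83)/x(215, C) + 34656/(-38644) = (-49 + 2*83)/72 + 34656/(-38644) = (-49 + 166)*(1/72) + 34656*(-1/38644) = 117*(1/72) - 8664/9661 = 13/8 - 8664/9661 = 56281/77288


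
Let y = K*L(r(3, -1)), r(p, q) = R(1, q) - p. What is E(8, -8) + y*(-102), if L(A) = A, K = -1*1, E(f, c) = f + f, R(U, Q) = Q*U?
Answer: -392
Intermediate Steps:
r(p, q) = q - p (r(p, q) = q*1 - p = q - p)
E(f, c) = 2*f
K = -1
y = 4 (y = -(-1 - 1*3) = -(-1 - 3) = -1*(-4) = 4)
E(8, -8) + y*(-102) = 2*8 + 4*(-102) = 16 - 408 = -392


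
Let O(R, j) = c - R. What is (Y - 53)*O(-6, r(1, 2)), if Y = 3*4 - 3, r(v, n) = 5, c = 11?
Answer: -748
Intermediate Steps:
O(R, j) = 11 - R
Y = 9 (Y = 12 - 3 = 9)
(Y - 53)*O(-6, r(1, 2)) = (9 - 53)*(11 - 1*(-6)) = -44*(11 + 6) = -44*17 = -748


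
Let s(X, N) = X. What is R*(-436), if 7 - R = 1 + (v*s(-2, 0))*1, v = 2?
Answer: -4360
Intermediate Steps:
R = 10 (R = 7 - (1 + (2*(-2))*1) = 7 - (1 - 4*1) = 7 - (1 - 4) = 7 - 1*(-3) = 7 + 3 = 10)
R*(-436) = 10*(-436) = -4360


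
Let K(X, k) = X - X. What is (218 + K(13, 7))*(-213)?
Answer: -46434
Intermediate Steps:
K(X, k) = 0
(218 + K(13, 7))*(-213) = (218 + 0)*(-213) = 218*(-213) = -46434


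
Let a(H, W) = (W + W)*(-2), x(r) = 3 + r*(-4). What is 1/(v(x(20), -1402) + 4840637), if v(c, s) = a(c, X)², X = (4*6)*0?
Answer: 1/4840637 ≈ 2.0658e-7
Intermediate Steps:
x(r) = 3 - 4*r
X = 0 (X = 24*0 = 0)
a(H, W) = -4*W (a(H, W) = (2*W)*(-2) = -4*W)
v(c, s) = 0 (v(c, s) = (-4*0)² = 0² = 0)
1/(v(x(20), -1402) + 4840637) = 1/(0 + 4840637) = 1/4840637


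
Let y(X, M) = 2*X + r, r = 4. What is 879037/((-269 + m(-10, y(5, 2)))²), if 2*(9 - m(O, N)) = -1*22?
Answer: 879037/62001 ≈ 14.178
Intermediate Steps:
y(X, M) = 4 + 2*X (y(X, M) = 2*X + 4 = 4 + 2*X)
m(O, N) = 20 (m(O, N) = 9 - (-1)*22/2 = 9 - ½*(-22) = 9 + 11 = 20)
879037/((-269 + m(-10, y(5, 2)))²) = 879037/((-269 + 20)²) = 879037/((-249)²) = 879037/62001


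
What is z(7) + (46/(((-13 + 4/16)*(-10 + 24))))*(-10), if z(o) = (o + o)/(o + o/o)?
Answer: 6179/1428 ≈ 4.3270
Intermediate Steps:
z(o) = 2*o/(1 + o) (z(o) = (2*o)/(o + 1) = (2*o)/(1 + o) = 2*o/(1 + o))
z(7) + (46/(((-13 + 4/16)*(-10 + 24))))*(-10) = 2*7/(1 + 7) + (46/(((-13 + 4/16)*(-10 + 24))))*(-10) = 2*7/8 + (46/(((-13 + 4*(1/16))*14)))*(-10) = 2*7*(⅛) + (46/(((-13 + ¼)*14)))*(-10) = 7/4 + (46/((-51/4*14)))*(-10) = 7/4 + (46/(-357/2))*(-10) = 7/4 + (46*(-2/357))*(-10) = 7/4 - 92/357*(-10) = 7/4 + 920/357 = 6179/1428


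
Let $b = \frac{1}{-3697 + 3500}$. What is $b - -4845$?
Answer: $\frac{954464}{197} \approx 4845.0$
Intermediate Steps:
$b = - \frac{1}{197}$ ($b = \frac{1}{-197} = - \frac{1}{197} \approx -0.0050761$)
$b - -4845 = - \frac{1}{197} - -4845 = - \frac{1}{197} + 4845 = \frac{954464}{197}$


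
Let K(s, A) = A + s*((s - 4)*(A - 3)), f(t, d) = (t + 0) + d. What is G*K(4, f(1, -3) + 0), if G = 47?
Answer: -94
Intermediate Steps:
f(t, d) = d + t (f(t, d) = t + d = d + t)
K(s, A) = A + s*(-4 + s)*(-3 + A) (K(s, A) = A + s*((-4 + s)*(-3 + A)) = A + s*(-4 + s)*(-3 + A))
G*K(4, f(1, -3) + 0) = 47*(((-3 + 1) + 0) - 3*4**2 + 12*4 + ((-3 + 1) + 0)*4**2 - 4*((-3 + 1) + 0)*4) = 47*((-2 + 0) - 3*16 + 48 + (-2 + 0)*16 - 4*(-2 + 0)*4) = 47*(-2 - 48 + 48 - 2*16 - 4*(-2)*4) = 47*(-2 - 48 + 48 - 32 + 32) = 47*(-2) = -94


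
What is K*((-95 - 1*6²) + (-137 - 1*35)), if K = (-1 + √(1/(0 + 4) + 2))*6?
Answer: -909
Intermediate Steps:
K = 3 (K = (-1 + √(1/4 + 2))*6 = (-1 + √(¼ + 2))*6 = (-1 + √(9/4))*6 = (-1 + 3/2)*6 = (½)*6 = 3)
K*((-95 - 1*6²) + (-137 - 1*35)) = 3*((-95 - 1*6²) + (-137 - 1*35)) = 3*((-95 - 1*36) + (-137 - 35)) = 3*((-95 - 36) - 172) = 3*(-131 - 172) = 3*(-303) = -909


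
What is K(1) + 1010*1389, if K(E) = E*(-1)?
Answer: 1402889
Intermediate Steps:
K(E) = -E
K(1) + 1010*1389 = -1*1 + 1010*1389 = -1 + 1402890 = 1402889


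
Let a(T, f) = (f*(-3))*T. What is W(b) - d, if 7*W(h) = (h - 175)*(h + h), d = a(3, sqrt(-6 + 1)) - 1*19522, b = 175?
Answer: 19522 + 9*I*sqrt(5) ≈ 19522.0 + 20.125*I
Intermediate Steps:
a(T, f) = -3*T*f (a(T, f) = (-3*f)*T = -3*T*f)
d = -19522 - 9*I*sqrt(5) (d = -3*3*sqrt(-6 + 1) - 1*19522 = -3*3*sqrt(-5) - 19522 = -3*3*I*sqrt(5) - 19522 = -9*I*sqrt(5) - 19522 = -19522 - 9*I*sqrt(5) ≈ -19522.0 - 20.125*I)
W(h) = 2*h*(-175 + h)/7 (W(h) = ((h - 175)*(h + h))/7 = ((-175 + h)*(2*h))/7 = (2*h*(-175 + h))/7 = 2*h*(-175 + h)/7)
W(b) - d = (2/7)*175*(-175 + 175) - (-19522 - 9*I*sqrt(5)) = (2/7)*175*0 + (19522 + 9*I*sqrt(5)) = 0 + (19522 + 9*I*sqrt(5)) = 19522 + 9*I*sqrt(5)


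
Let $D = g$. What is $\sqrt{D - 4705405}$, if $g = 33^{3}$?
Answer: $2 i \sqrt{1167367} \approx 2160.9 i$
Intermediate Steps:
$g = 35937$
$D = 35937$
$\sqrt{D - 4705405} = \sqrt{35937 - 4705405} = \sqrt{-4669468} = 2 i \sqrt{1167367}$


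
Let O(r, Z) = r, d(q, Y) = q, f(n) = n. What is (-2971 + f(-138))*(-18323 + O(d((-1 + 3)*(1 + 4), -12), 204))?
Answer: 56935117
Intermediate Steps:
(-2971 + f(-138))*(-18323 + O(d((-1 + 3)*(1 + 4), -12), 204)) = (-2971 - 138)*(-18323 + (-1 + 3)*(1 + 4)) = -3109*(-18323 + 2*5) = -3109*(-18323 + 10) = -3109*(-18313) = 56935117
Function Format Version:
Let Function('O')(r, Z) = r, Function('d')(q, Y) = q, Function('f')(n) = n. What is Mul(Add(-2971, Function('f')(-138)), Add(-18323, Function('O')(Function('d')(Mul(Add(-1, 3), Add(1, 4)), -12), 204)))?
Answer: 56935117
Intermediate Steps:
Mul(Add(-2971, Function('f')(-138)), Add(-18323, Function('O')(Function('d')(Mul(Add(-1, 3), Add(1, 4)), -12), 204))) = Mul(Add(-2971, -138), Add(-18323, Mul(Add(-1, 3), Add(1, 4)))) = Mul(-3109, Add(-18323, Mul(2, 5))) = Mul(-3109, Add(-18323, 10)) = Mul(-3109, -18313) = 56935117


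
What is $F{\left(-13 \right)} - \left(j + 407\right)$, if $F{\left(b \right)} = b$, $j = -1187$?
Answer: $767$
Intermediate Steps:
$F{\left(-13 \right)} - \left(j + 407\right) = -13 - \left(-1187 + 407\right) = -13 - -780 = -13 + 780 = 767$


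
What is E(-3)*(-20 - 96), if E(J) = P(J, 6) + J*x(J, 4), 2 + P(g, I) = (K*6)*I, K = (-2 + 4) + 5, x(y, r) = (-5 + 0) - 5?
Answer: -32480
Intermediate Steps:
x(y, r) = -10 (x(y, r) = -5 - 5 = -10)
K = 7 (K = 2 + 5 = 7)
P(g, I) = -2 + 42*I (P(g, I) = -2 + (7*6)*I = -2 + 42*I)
E(J) = 250 - 10*J (E(J) = (-2 + 42*6) + J*(-10) = (-2 + 252) - 10*J = 250 - 10*J)
E(-3)*(-20 - 96) = (250 - 10*(-3))*(-20 - 96) = (250 + 30)*(-116) = 280*(-116) = -32480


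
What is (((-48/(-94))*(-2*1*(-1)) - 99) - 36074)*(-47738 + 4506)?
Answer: 73497988256/47 ≈ 1.5638e+9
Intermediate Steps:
(((-48/(-94))*(-2*1*(-1)) - 99) - 36074)*(-47738 + 4506) = (((-48*(-1/94))*(-2*(-1)) - 99) - 36074)*(-43232) = (((24/47)*2 - 99) - 36074)*(-43232) = ((48/47 - 99) - 36074)*(-43232) = (-4605/47 - 36074)*(-43232) = -1700083/47*(-43232) = 73497988256/47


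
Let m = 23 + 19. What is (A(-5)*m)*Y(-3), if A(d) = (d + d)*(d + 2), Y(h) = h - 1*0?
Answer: -3780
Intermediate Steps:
Y(h) = h (Y(h) = h + 0 = h)
m = 42
A(d) = 2*d*(2 + d) (A(d) = (2*d)*(2 + d) = 2*d*(2 + d))
(A(-5)*m)*Y(-3) = ((2*(-5)*(2 - 5))*42)*(-3) = ((2*(-5)*(-3))*42)*(-3) = (30*42)*(-3) = 1260*(-3) = -3780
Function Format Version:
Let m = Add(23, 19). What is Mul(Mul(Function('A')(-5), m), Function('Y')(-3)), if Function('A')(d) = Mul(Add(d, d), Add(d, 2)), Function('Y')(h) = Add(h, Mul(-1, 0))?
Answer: -3780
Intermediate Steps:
Function('Y')(h) = h (Function('Y')(h) = Add(h, 0) = h)
m = 42
Function('A')(d) = Mul(2, d, Add(2, d)) (Function('A')(d) = Mul(Mul(2, d), Add(2, d)) = Mul(2, d, Add(2, d)))
Mul(Mul(Function('A')(-5), m), Function('Y')(-3)) = Mul(Mul(Mul(2, -5, Add(2, -5)), 42), -3) = Mul(Mul(Mul(2, -5, -3), 42), -3) = Mul(Mul(30, 42), -3) = Mul(1260, -3) = -3780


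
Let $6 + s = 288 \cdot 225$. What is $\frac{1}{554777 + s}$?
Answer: $\frac{1}{619571} \approx 1.614 \cdot 10^{-6}$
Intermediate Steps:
$s = 64794$ ($s = -6 + 288 \cdot 225 = -6 + 64800 = 64794$)
$\frac{1}{554777 + s} = \frac{1}{554777 + 64794} = \frac{1}{619571}$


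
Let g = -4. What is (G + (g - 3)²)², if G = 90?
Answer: 19321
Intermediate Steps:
(G + (g - 3)²)² = (90 + (-4 - 3)²)² = (90 + (-7)²)² = (90 + 49)² = 139² = 19321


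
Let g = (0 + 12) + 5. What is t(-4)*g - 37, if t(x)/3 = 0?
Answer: -37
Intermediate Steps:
t(x) = 0 (t(x) = 3*0 = 0)
g = 17 (g = 12 + 5 = 17)
t(-4)*g - 37 = 0*17 - 37 = 0 - 37 = -37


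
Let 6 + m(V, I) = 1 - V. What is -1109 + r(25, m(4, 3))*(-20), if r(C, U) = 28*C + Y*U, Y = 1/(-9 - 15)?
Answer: -30233/2 ≈ -15117.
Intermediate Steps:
m(V, I) = -5 - V (m(V, I) = -6 + (1 - V) = -5 - V)
Y = -1/24 (Y = 1/(-24) = -1/24 ≈ -0.041667)
r(C, U) = 28*C - U/24
-1109 + r(25, m(4, 3))*(-20) = -1109 + (28*25 - (-5 - 1*4)/24)*(-20) = -1109 + (700 - (-5 - 4)/24)*(-20) = -1109 + (700 - 1/24*(-9))*(-20) = -1109 + (700 + 3/8)*(-20) = -1109 + (5603/8)*(-20) = -1109 - 28015/2 = -30233/2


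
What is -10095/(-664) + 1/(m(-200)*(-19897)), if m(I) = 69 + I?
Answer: 26312688829/1730720648 ≈ 15.203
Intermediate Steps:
-10095/(-664) + 1/(m(-200)*(-19897)) = -10095/(-664) + 1/((69 - 200)*(-19897)) = -10095*(-1/664) - 1/19897/(-131) = 10095/664 - 1/131*(-1/19897) = 10095/664 + 1/2606507 = 26312688829/1730720648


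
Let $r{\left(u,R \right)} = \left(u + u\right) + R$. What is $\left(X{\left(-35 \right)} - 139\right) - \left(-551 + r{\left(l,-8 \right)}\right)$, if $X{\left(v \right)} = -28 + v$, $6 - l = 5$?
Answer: $355$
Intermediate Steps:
$l = 1$ ($l = 6 - 5 = 1$)
$r{\left(u,R \right)} = R + 2 u$ ($r{\left(u,R \right)} = 2 u + R = R + 2 u$)
$\left(X{\left(-35 \right)} - 139\right) - \left(-551 + r{\left(l,-8 \right)}\right) = \left(\left(-28 - 35\right) - 139\right) + \left(551 - \left(-8 + 2 \cdot 1\right)\right) = \left(-63 - 139\right) + \left(551 - \left(-8 + 2\right)\right) = -202 + \left(551 - -6\right) = -202 + \left(551 + 6\right) = -202 + 557 = 355$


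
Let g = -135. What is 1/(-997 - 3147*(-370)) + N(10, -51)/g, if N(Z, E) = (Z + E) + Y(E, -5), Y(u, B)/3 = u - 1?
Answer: 60411259/41398560 ≈ 1.4593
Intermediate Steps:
Y(u, B) = -3 + 3*u (Y(u, B) = 3*(u - 1) = 3*(-1 + u) = -3 + 3*u)
N(Z, E) = -3 + Z + 4*E (N(Z, E) = (Z + E) + (-3 + 3*E) = (E + Z) + (-3 + 3*E) = -3 + Z + 4*E)
1/(-997 - 3147*(-370)) + N(10, -51)/g = 1/(-997 - 3147*(-370)) + (-3 + 10 + 4*(-51))/(-135) = -1/370/(-4144) + (-3 + 10 - 204)*(-1/135) = -1/4144*(-1/370) - 197*(-1/135) = 1/1533280 + 197/135 = 60411259/41398560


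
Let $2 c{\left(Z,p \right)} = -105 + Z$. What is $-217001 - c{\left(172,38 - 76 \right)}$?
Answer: $- \frac{434069}{2} \approx -2.1703 \cdot 10^{5}$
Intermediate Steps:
$c{\left(Z,p \right)} = - \frac{105}{2} + \frac{Z}{2}$ ($c{\left(Z,p \right)} = \frac{-105 + Z}{2} = - \frac{105}{2} + \frac{Z}{2}$)
$-217001 - c{\left(172,38 - 76 \right)} = -217001 - \left(- \frac{105}{2} + \frac{1}{2} \cdot 172\right) = -217001 - \left(- \frac{105}{2} + 86\right) = -217001 - \frac{67}{2} = - \frac{434069}{2}$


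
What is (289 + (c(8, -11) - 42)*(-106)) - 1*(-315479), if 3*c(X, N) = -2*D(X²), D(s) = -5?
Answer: 959600/3 ≈ 3.1987e+5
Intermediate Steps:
c(X, N) = 10/3 (c(X, N) = (-2*(-5))/3 = (⅓)*10 = 10/3)
(289 + (c(8, -11) - 42)*(-106)) - 1*(-315479) = (289 + (10/3 - 42)*(-106)) - 1*(-315479) = (289 - 116/3*(-106)) + 315479 = (289 + 12296/3) + 315479 = 13163/3 + 315479 = 959600/3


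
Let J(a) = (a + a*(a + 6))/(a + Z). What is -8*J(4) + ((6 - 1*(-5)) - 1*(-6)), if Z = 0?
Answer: -71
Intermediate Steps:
J(a) = (a + a*(6 + a))/a (J(a) = (a + a*(a + 6))/(a + 0) = (a + a*(6 + a))/a)
-8*J(4) + ((6 - 1*(-5)) - 1*(-6)) = -8*(7 + 4) + ((6 - 1*(-5)) - 1*(-6)) = -8*11 + ((6 + 5) + 6) = -4*22 + (11 + 6) = -88 + 17 = -71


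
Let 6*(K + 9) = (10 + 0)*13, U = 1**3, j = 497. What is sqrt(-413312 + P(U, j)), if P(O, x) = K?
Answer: I*sqrt(3719694)/3 ≈ 642.88*I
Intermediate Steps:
U = 1
K = 38/3 (K = -9 + ((10 + 0)*13)/6 = -9 + (10*13)/6 = -9 + (1/6)*130 = -9 + 65/3 = 38/3 ≈ 12.667)
P(O, x) = 38/3
sqrt(-413312 + P(U, j)) = sqrt(-413312 + 38/3) = sqrt(-1239898/3) = I*sqrt(3719694)/3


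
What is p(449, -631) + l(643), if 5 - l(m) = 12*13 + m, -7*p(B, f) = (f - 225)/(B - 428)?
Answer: -115862/147 ≈ -788.18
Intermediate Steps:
p(B, f) = -(-225 + f)/(7*(-428 + B)) (p(B, f) = -(f - 225)/(7*(B - 428)) = -(-225 + f)/(7*(-428 + B)))
l(m) = -151 - m (l(m) = 5 - (12*13 + m) = 5 - (156 + m) = 5 + (-156 - m) = -151 - m)
p(449, -631) + l(643) = (225 - 1*(-631))/(7*(-428 + 449)) + (-151 - 1*643) = (⅐)*(225 + 631)/21 + (-151 - 643) = (⅐)*(1/21)*856 - 794 = 856/147 - 794 = -115862/147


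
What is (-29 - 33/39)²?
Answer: 150544/169 ≈ 890.79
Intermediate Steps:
(-29 - 33/39)² = (-29 - 33*1/39)² = (-29 - 11/13)² = (-388/13)² = 150544/169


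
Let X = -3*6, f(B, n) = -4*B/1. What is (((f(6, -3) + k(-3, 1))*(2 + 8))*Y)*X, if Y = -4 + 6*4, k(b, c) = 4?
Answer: 72000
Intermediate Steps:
f(B, n) = -4*B (f(B, n) = -4*B*1 = -4*B)
X = -18
Y = 20 (Y = -4 + 24 = 20)
(((f(6, -3) + k(-3, 1))*(2 + 8))*Y)*X = (((-4*6 + 4)*(2 + 8))*20)*(-18) = (((-24 + 4)*10)*20)*(-18) = (-20*10*20)*(-18) = -200*20*(-18) = -4000*(-18) = 72000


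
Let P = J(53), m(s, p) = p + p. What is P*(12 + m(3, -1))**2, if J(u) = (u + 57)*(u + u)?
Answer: 1166000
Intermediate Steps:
m(s, p) = 2*p
J(u) = 2*u*(57 + u) (J(u) = (57 + u)*(2*u) = 2*u*(57 + u))
P = 11660 (P = 2*53*(57 + 53) = 2*53*110 = 11660)
P*(12 + m(3, -1))**2 = 11660*(12 + 2*(-1))**2 = 11660*(12 - 2)**2 = 11660*10**2 = 11660*100 = 1166000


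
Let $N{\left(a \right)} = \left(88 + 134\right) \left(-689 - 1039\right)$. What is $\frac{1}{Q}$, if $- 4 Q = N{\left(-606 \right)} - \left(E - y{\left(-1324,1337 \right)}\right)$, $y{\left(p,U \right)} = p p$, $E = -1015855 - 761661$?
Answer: $- \frac{1}{786719} \approx -1.2711 \cdot 10^{-6}$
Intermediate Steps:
$E = -1777516$ ($E = -1015855 - 761661 = -1777516$)
$y{\left(p,U \right)} = p^{2}$
$N{\left(a \right)} = -383616$ ($N{\left(a \right)} = 222 \left(-1728\right) = -383616$)
$Q = -786719$ ($Q = - \frac{-383616 - \left(-1777516 - \left(-1324\right)^{2}\right)}{4} = - \frac{-383616 - \left(-1777516 - 1752976\right)}{4} = - \frac{-383616 - -3530492}{4} = - \frac{-383616 + 3530492}{4} = \left(- \frac{1}{4}\right) 3146876 = -786719$)
$\frac{1}{Q} = \frac{1}{-786719} = - \frac{1}{786719}$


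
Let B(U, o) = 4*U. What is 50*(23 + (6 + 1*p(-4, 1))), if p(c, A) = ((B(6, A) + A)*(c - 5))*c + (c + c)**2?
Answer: 49650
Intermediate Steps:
p(c, A) = 4*c**2 + c*(-5 + c)*(24 + A) (p(c, A) = ((4*6 + A)*(c - 5))*c + (c + c)**2 = ((24 + A)*(-5 + c))*c + (2*c)**2 = ((-5 + c)*(24 + A))*c + 4*c**2 = c*(-5 + c)*(24 + A) + 4*c**2 = 4*c**2 + c*(-5 + c)*(24 + A))
50*(23 + (6 + 1*p(-4, 1))) = 50*(23 + (6 + 1*(-4*(-120 - 5*1 + 28*(-4) + 1*(-4))))) = 50*(23 + (6 + 1*(-4*(-120 - 5 - 112 - 4)))) = 50*(23 + (6 + 1*(-4*(-241)))) = 50*(23 + (6 + 1*964)) = 50*(23 + (6 + 964)) = 50*(23 + 970) = 50*993 = 49650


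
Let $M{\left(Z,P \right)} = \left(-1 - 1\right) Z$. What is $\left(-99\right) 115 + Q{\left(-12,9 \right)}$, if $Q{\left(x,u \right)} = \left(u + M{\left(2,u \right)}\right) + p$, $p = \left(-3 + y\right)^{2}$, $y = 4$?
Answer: $-11379$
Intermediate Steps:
$p = 1$ ($p = \left(-3 + 4\right)^{2} = 1^{2} = 1$)
$M{\left(Z,P \right)} = - 2 Z$
$Q{\left(x,u \right)} = -3 + u$ ($Q{\left(x,u \right)} = \left(u - 4\right) + 1 = \left(-4 + u\right) + 1 = -3 + u$)
$\left(-99\right) 115 + Q{\left(-12,9 \right)} = \left(-99\right) 115 + \left(-3 + 9\right) = -11385 + 6 = -11379$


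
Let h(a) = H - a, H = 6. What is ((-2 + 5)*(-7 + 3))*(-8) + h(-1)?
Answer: 103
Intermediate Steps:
h(a) = 6 - a
((-2 + 5)*(-7 + 3))*(-8) + h(-1) = ((-2 + 5)*(-7 + 3))*(-8) + (6 - 1*(-1)) = (3*(-4))*(-8) + (6 + 1) = -12*(-8) + 7 = 96 + 7 = 103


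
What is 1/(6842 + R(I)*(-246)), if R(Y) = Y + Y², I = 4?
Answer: 1/1922 ≈ 0.00052029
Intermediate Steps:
1/(6842 + R(I)*(-246)) = 1/(6842 + (4*(1 + 4))*(-246)) = 1/(6842 + (4*5)*(-246)) = 1/(6842 + 20*(-246)) = 1/(6842 - 4920) = 1/1922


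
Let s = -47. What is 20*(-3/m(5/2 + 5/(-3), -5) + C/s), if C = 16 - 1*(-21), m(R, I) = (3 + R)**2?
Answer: -492980/24863 ≈ -19.828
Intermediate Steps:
C = 37 (C = 16 + 21 = 37)
20*(-3/m(5/2 + 5/(-3), -5) + C/s) = 20*(-3/(3 + (5/2 + 5/(-3)))**2 + 37/(-47)) = 20*(-3/(3 + (5*(1/2) + 5*(-1/3)))**2 + 37*(-1/47)) = 20*(-3/(3 + (5/2 - 5/3))**2 - 37/47) = 20*(-3/(3 + 5/6)**2 - 37/47) = 20*(-3/((23/6)**2) - 37/47) = 20*(-3/529/36 - 37/47) = 20*(-3*36/529 - 37/47) = 20*(-108/529 - 37/47) = 20*(-24649/24863) = -492980/24863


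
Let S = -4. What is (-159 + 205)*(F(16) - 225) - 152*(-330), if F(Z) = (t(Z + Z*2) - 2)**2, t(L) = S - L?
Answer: 173946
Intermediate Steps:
t(L) = -4 - L
F(Z) = (-6 - 3*Z)**2 (F(Z) = ((-4 - (Z + Z*2)) - 2)**2 = ((-4 - (Z + 2*Z)) - 2)**2 = ((-4 - 3*Z) - 2)**2 = (-6 - 3*Z)**2)
(-159 + 205)*(F(16) - 225) - 152*(-330) = (-159 + 205)*(9*(2 + 16)**2 - 225) - 152*(-330) = 46*(9*18**2 - 225) + 50160 = 46*(9*324 - 225) + 50160 = 46*(2916 - 225) + 50160 = 46*2691 + 50160 = 123786 + 50160 = 173946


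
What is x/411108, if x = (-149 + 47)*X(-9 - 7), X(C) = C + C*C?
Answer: -2040/34259 ≈ -0.059546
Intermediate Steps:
X(C) = C + C²
x = -24480 (x = (-149 + 47)*((-9 - 7)*(1 + (-9 - 7))) = -(-1632)*(1 - 16) = -(-1632)*(-15) = -102*240 = -24480)
x/411108 = -24480/411108 = -24480*1/411108 = -2040/34259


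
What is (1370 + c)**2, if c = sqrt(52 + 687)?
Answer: (1370 + sqrt(739))**2 ≈ 1.9521e+6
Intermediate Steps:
c = sqrt(739) ≈ 27.185
(1370 + c)**2 = (1370 + sqrt(739))**2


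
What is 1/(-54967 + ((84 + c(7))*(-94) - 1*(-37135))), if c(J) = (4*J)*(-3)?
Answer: -1/17832 ≈ -5.6079e-5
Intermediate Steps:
c(J) = -12*J
1/(-54967 + ((84 + c(7))*(-94) - 1*(-37135))) = 1/(-54967 + ((84 - 12*7)*(-94) - 1*(-37135))) = 1/(-54967 + ((84 - 84)*(-94) + 37135)) = 1/(-54967 + (0*(-94) + 37135)) = 1/(-54967 + (0 + 37135)) = 1/(-54967 + 37135) = 1/(-17832) = -1/17832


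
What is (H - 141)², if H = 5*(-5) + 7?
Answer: 25281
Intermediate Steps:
H = -18 (H = -25 + 7 = -18)
(H - 141)² = (-18 - 141)² = (-159)² = 25281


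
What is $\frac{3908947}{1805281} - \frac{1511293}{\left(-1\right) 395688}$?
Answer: $\frac{4275031958869}{714328028328} \approx 5.9847$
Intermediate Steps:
$\frac{3908947}{1805281} - \frac{1511293}{\left(-1\right) 395688} = 3908947 \cdot \frac{1}{1805281} - \frac{1511293}{-395688} = \frac{3908947}{1805281} - - \frac{1511293}{395688} = \frac{3908947}{1805281} + \frac{1511293}{395688} = \frac{4275031958869}{714328028328}$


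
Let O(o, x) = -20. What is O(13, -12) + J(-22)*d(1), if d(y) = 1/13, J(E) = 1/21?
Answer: -5459/273 ≈ -19.996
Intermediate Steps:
J(E) = 1/21
d(y) = 1/13
O(13, -12) + J(-22)*d(1) = -20 + (1/21)*(1/13) = -20 + 1/273 = -5459/273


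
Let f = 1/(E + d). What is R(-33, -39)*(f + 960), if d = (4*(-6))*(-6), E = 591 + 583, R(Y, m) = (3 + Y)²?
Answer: 569376450/659 ≈ 8.6400e+5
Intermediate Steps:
E = 1174
d = 144 (d = -24*(-6) = 144)
f = 1/1318 (f = 1/(1174 + 144) = 1/1318 ≈ 0.00075873)
R(-33, -39)*(f + 960) = (3 - 33)²*(1/1318 + 960) = (-30)²*(1265281/1318) = 900*(1265281/1318) = 569376450/659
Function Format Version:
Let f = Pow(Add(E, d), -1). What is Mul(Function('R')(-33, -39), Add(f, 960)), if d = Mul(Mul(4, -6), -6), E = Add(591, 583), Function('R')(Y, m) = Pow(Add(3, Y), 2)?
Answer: Rational(569376450, 659) ≈ 8.6400e+5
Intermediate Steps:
E = 1174
d = 144 (d = Mul(-24, -6) = 144)
f = Rational(1, 1318) (f = Pow(Add(1174, 144), -1) = Pow(1318, -1) = Rational(1, 1318) ≈ 0.00075873)
Mul(Function('R')(-33, -39), Add(f, 960)) = Mul(Pow(Add(3, -33), 2), Add(Rational(1, 1318), 960)) = Mul(Pow(-30, 2), Rational(1265281, 1318)) = Mul(900, Rational(1265281, 1318)) = Rational(569376450, 659)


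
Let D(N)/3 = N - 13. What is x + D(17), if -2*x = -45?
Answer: 69/2 ≈ 34.500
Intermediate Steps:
D(N) = -39 + 3*N (D(N) = 3*(N - 13) = 3*(-13 + N) = -39 + 3*N)
x = 45/2 (x = -1/2*(-45) = 45/2 ≈ 22.500)
x + D(17) = 45/2 + (-39 + 3*17) = 45/2 + (-39 + 51) = 45/2 + 12 = 69/2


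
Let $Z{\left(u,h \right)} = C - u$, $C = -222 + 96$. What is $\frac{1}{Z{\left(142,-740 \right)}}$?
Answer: $- \frac{1}{268} \approx -0.0037313$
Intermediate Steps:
$C = -126$
$Z{\left(u,h \right)} = -126 - u$
$\frac{1}{Z{\left(142,-740 \right)}} = \frac{1}{-126 - 142} = \frac{1}{-268} = - \frac{1}{268}$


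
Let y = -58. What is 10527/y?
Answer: -363/2 ≈ -181.50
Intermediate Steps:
10527/y = 10527/(-58) = 10527*(-1/58) = -363/2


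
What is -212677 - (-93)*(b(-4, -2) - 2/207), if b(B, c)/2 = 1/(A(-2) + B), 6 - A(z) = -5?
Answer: -102710591/483 ≈ -2.1265e+5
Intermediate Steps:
A(z) = 11 (A(z) = 6 - 1*(-5) = 6 + 5 = 11)
b(B, c) = 2/(11 + B)
-212677 - (-93)*(b(-4, -2) - 2/207) = -212677 - (-93)*(2/(11 - 4) - 2/207) = -212677 - (-93)*(2/7 - 2*1/207) = -212677 - (-93)*(2*(⅐) - 2/207) = -212677 - (-93)*(2/7 - 2/207) = -212677 - (-93)*400/1449 = -212677 - 1*(-12400/483) = -212677 + 12400/483 = -102710591/483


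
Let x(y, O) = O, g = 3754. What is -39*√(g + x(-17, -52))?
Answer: -39*√3702 ≈ -2372.9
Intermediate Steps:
-39*√(g + x(-17, -52)) = -39*√(3754 - 52) = -39*√3702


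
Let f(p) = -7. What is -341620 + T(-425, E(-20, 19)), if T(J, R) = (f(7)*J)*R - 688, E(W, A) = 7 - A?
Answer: -378008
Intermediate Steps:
T(J, R) = -688 - 7*J*R (T(J, R) = (-7*J)*R - 688 = -7*J*R - 688 = -688 - 7*J*R)
-341620 + T(-425, E(-20, 19)) = -341620 + (-688 - 7*(-425)*(7 - 1*19)) = -341620 + (-688 - 7*(-425)*(7 - 19)) = -341620 + (-688 - 7*(-425)*(-12)) = -341620 + (-688 - 35700) = -341620 - 36388 = -378008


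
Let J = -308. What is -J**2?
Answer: -94864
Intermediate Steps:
-J**2 = -1*(-308)**2 = -1*94864 = -94864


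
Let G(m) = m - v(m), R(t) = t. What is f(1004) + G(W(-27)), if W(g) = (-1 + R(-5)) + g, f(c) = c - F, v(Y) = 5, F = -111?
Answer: 1077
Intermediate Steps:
f(c) = 111 + c (f(c) = c - 1*(-111) = c + 111 = 111 + c)
W(g) = -6 + g (W(g) = (-1 - 5) + g = -6 + g)
G(m) = -5 + m (G(m) = m - 1*5 = m - 5 = -5 + m)
f(1004) + G(W(-27)) = (111 + 1004) + (-5 + (-6 - 27)) = 1115 + (-5 - 33) = 1115 - 38 = 1077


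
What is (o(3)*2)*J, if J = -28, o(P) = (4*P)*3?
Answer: -2016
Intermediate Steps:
o(P) = 12*P
(o(3)*2)*J = ((12*3)*2)*(-28) = (36*2)*(-28) = 72*(-28) = -2016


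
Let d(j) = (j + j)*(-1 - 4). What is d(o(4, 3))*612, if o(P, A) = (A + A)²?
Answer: -220320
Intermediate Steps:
o(P, A) = 4*A² (o(P, A) = (2*A)² = 4*A²)
d(j) = -10*j (d(j) = (2*j)*(-5) = -10*j)
d(o(4, 3))*612 = -40*3²*612 = -40*9*612 = -10*36*612 = -360*612 = -220320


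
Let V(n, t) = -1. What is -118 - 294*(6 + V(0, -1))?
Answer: -1588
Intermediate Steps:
-118 - 294*(6 + V(0, -1)) = -118 - 294*(6 - 1) = -118 - 294*5 = -118 - 49*30 = -118 - 1470 = -1588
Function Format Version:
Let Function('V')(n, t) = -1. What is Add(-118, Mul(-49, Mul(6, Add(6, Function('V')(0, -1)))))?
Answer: -1588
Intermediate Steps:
Add(-118, Mul(-49, Mul(6, Add(6, Function('V')(0, -1))))) = Add(-118, Mul(-49, Mul(6, Add(6, -1)))) = Add(-118, Mul(-49, Mul(6, 5))) = Add(-118, Mul(-49, 30)) = Add(-118, -1470) = -1588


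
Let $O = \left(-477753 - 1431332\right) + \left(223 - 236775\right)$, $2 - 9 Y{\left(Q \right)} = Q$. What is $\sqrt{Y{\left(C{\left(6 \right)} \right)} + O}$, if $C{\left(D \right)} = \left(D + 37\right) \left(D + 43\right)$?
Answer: $\frac{i \sqrt{19312838}}{3} \approx 1464.9 i$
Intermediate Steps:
$C{\left(D \right)} = \left(37 + D\right) \left(43 + D\right)$
$Y{\left(Q \right)} = \frac{2}{9} - \frac{Q}{9}$
$O = -2145637$ ($O = \left(-477753 - 1431332\right) + \left(223 - 236775\right) = \left(-477753 - 1431332\right) - 236552 = -1909085 - 236552 = -2145637$)
$\sqrt{Y{\left(C{\left(6 \right)} \right)} + O} = \sqrt{\left(\frac{2}{9} - \frac{1591 + 6^{2} + 80 \cdot 6}{9}\right) - 2145637} = \sqrt{\left(\frac{2}{9} - \frac{1591 + 36 + 480}{9}\right) - 2145637} = \sqrt{\left(\frac{2}{9} - \frac{2107}{9}\right) - 2145637} = \sqrt{- \frac{2105}{9} - 2145637} = \sqrt{- \frac{19312838}{9}} = \frac{i \sqrt{19312838}}{3}$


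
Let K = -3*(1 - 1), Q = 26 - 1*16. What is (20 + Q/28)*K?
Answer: 0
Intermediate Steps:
Q = 10 (Q = 26 - 16 = 10)
K = 0 (K = -3*0 = 0)
(20 + Q/28)*K = (20 + 10/28)*0 = (20 + 10*(1/28))*0 = (20 + 5/14)*0 = (285/14)*0 = 0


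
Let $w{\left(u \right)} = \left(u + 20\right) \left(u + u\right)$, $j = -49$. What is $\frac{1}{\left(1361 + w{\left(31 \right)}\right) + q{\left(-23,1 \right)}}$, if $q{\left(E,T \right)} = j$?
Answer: $\frac{1}{4474} \approx 0.00022351$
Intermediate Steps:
$q{\left(E,T \right)} = -49$
$w{\left(u \right)} = 2 u \left(20 + u\right)$ ($w{\left(u \right)} = \left(20 + u\right) 2 u = 2 u \left(20 + u\right)$)
$\frac{1}{\left(1361 + w{\left(31 \right)}\right) + q{\left(-23,1 \right)}} = \frac{1}{\left(1361 + 2 \cdot 31 \left(20 + 31\right)\right) - 49} = \frac{1}{\left(1361 + 2 \cdot 31 \cdot 51\right) - 49} = \frac{1}{\left(1361 + 3162\right) - 49} = \frac{1}{4523 - 49} = \frac{1}{4474}$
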